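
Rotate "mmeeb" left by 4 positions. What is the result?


Input: "mmeeb", rotate left by 4
First 4 characters: "mmee"
Remaining characters: "b"
Concatenate remaining + first: "b" + "mmee" = "bmmee"

bmmee


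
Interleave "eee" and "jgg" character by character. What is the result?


Interleaving "eee" and "jgg":
  Position 0: 'e' from first, 'j' from second => "ej"
  Position 1: 'e' from first, 'g' from second => "eg"
  Position 2: 'e' from first, 'g' from second => "eg"
Result: ejegeg

ejegeg


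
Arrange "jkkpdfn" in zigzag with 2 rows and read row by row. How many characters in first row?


Zigzag "jkkpdfn" into 2 rows:
Placing characters:
  'j' => row 0
  'k' => row 1
  'k' => row 0
  'p' => row 1
  'd' => row 0
  'f' => row 1
  'n' => row 0
Rows:
  Row 0: "jkdn"
  Row 1: "kpf"
First row length: 4

4


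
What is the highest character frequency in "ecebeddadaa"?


Input: ecebeddadaa
Character counts:
  'a': 3
  'b': 1
  'c': 1
  'd': 3
  'e': 3
Maximum frequency: 3

3


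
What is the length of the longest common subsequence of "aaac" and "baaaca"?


LCS of "aaac" and "baaaca"
DP table:
           b    a    a    a    c    a
      0    0    0    0    0    0    0
  a   0    0    1    1    1    1    1
  a   0    0    1    2    2    2    2
  a   0    0    1    2    3    3    3
  c   0    0    1    2    3    4    4
LCS length = dp[4][6] = 4

4


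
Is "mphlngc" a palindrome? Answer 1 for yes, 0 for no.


Input: mphlngc
Reversed: cgnlhpm
  Compare pos 0 ('m') with pos 6 ('c'): MISMATCH
  Compare pos 1 ('p') with pos 5 ('g'): MISMATCH
  Compare pos 2 ('h') with pos 4 ('n'): MISMATCH
Result: not a palindrome

0


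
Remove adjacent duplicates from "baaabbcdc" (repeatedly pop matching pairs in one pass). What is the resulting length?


Input: baaabbcdc
Stack-based adjacent duplicate removal:
  Read 'b': push. Stack: b
  Read 'a': push. Stack: ba
  Read 'a': matches stack top 'a' => pop. Stack: b
  Read 'a': push. Stack: ba
  Read 'b': push. Stack: bab
  Read 'b': matches stack top 'b' => pop. Stack: ba
  Read 'c': push. Stack: bac
  Read 'd': push. Stack: bacd
  Read 'c': push. Stack: bacdc
Final stack: "bacdc" (length 5)

5


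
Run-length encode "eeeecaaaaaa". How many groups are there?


Input: eeeecaaaaaa
Scanning for consecutive runs:
  Group 1: 'e' x 4 (positions 0-3)
  Group 2: 'c' x 1 (positions 4-4)
  Group 3: 'a' x 6 (positions 5-10)
Total groups: 3

3


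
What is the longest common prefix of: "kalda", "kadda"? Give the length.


Words: kalda, kadda
  Position 0: all 'k' => match
  Position 1: all 'a' => match
  Position 2: ('l', 'd') => mismatch, stop
LCP = "ka" (length 2)

2


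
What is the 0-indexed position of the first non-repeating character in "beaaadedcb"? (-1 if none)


Input: beaaadedcb
Character frequencies:
  'a': 3
  'b': 2
  'c': 1
  'd': 2
  'e': 2
Scanning left to right for freq == 1:
  Position 0 ('b'): freq=2, skip
  Position 1 ('e'): freq=2, skip
  Position 2 ('a'): freq=3, skip
  Position 3 ('a'): freq=3, skip
  Position 4 ('a'): freq=3, skip
  Position 5 ('d'): freq=2, skip
  Position 6 ('e'): freq=2, skip
  Position 7 ('d'): freq=2, skip
  Position 8 ('c'): unique! => answer = 8

8


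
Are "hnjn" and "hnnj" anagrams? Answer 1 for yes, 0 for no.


Strings: "hnjn", "hnnj"
Sorted first:  hjnn
Sorted second: hjnn
Sorted forms match => anagrams

1


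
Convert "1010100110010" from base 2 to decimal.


Input: "1010100110010" in base 2
Positional expansion:
  Digit '1' (value 1) x 2^12 = 4096
  Digit '0' (value 0) x 2^11 = 0
  Digit '1' (value 1) x 2^10 = 1024
  Digit '0' (value 0) x 2^9 = 0
  Digit '1' (value 1) x 2^8 = 256
  Digit '0' (value 0) x 2^7 = 0
  Digit '0' (value 0) x 2^6 = 0
  Digit '1' (value 1) x 2^5 = 32
  Digit '1' (value 1) x 2^4 = 16
  Digit '0' (value 0) x 2^3 = 0
  Digit '0' (value 0) x 2^2 = 0
  Digit '1' (value 1) x 2^1 = 2
  Digit '0' (value 0) x 2^0 = 0
Sum = 5426

5426


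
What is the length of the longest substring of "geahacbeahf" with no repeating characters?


Input: "geahacbeahf"
Sliding window (track last position of each char):
  Position 0 ('g'): window [0,0] length 1 -- new best
  Position 1 ('e'): window [0,1] length 2 -- new best
  Position 2 ('a'): window [0,2] length 3 -- new best
  Position 3 ('h'): window [0,3] length 4 -- new best
  Position 4 ('a'): repeat (last at 2), move window start to 3
  Position 4 ('a'): window [3,4] length 2
  Position 5 ('c'): window [3,5] length 3
  Position 6 ('b'): window [3,6] length 4
  Position 7 ('e'): window [3,7] length 5 -- new best
  Position 8 ('a'): repeat (last at 4), move window start to 5
  Position 8 ('a'): window [5,8] length 4
  Position 9 ('h'): window [5,9] length 5
  Position 10 ('f'): window [5,10] length 6 -- new best
Longest substring with no repeats: "cbeahf" with length 6

6


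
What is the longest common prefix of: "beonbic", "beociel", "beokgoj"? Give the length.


Words: beonbic, beociel, beokgoj
  Position 0: all 'b' => match
  Position 1: all 'e' => match
  Position 2: all 'o' => match
  Position 3: ('n', 'c', 'k') => mismatch, stop
LCP = "beo" (length 3)

3


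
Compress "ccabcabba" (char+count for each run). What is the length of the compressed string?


Input: ccabcabba
Runs:
  'c' x 2 => "c2"
  'a' x 1 => "a1"
  'b' x 1 => "b1"
  'c' x 1 => "c1"
  'a' x 1 => "a1"
  'b' x 2 => "b2"
  'a' x 1 => "a1"
Compressed: "c2a1b1c1a1b2a1"
Compressed length: 14

14


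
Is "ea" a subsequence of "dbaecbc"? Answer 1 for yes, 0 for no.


Check if "ea" is a subsequence of "dbaecbc"
Greedy scan:
  Position 0 ('d'): no match needed
  Position 1 ('b'): no match needed
  Position 2 ('a'): no match needed
  Position 3 ('e'): matches sub[0] = 'e'
  Position 4 ('c'): no match needed
  Position 5 ('b'): no match needed
  Position 6 ('c'): no match needed
Only matched 1/2 characters => not a subsequence

0


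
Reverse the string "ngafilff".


Input: ngafilff
Reading characters right to left:
  Position 7: 'f'
  Position 6: 'f'
  Position 5: 'l'
  Position 4: 'i'
  Position 3: 'f'
  Position 2: 'a'
  Position 1: 'g'
  Position 0: 'n'
Reversed: fflifagn

fflifagn


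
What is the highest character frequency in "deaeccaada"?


Input: deaeccaada
Character counts:
  'a': 4
  'c': 2
  'd': 2
  'e': 2
Maximum frequency: 4

4


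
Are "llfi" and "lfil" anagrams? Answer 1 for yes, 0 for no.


Strings: "llfi", "lfil"
Sorted first:  fill
Sorted second: fill
Sorted forms match => anagrams

1


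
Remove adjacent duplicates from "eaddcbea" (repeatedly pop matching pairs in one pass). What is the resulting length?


Input: eaddcbea
Stack-based adjacent duplicate removal:
  Read 'e': push. Stack: e
  Read 'a': push. Stack: ea
  Read 'd': push. Stack: ead
  Read 'd': matches stack top 'd' => pop. Stack: ea
  Read 'c': push. Stack: eac
  Read 'b': push. Stack: eacb
  Read 'e': push. Stack: eacbe
  Read 'a': push. Stack: eacbea
Final stack: "eacbea" (length 6)

6


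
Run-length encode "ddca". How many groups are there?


Input: ddca
Scanning for consecutive runs:
  Group 1: 'd' x 2 (positions 0-1)
  Group 2: 'c' x 1 (positions 2-2)
  Group 3: 'a' x 1 (positions 3-3)
Total groups: 3

3


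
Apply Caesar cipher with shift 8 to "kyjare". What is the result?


Caesar cipher: shift "kyjare" by 8
  'k' (pos 10) + 8 = pos 18 = 's'
  'y' (pos 24) + 8 = pos 6 = 'g'
  'j' (pos 9) + 8 = pos 17 = 'r'
  'a' (pos 0) + 8 = pos 8 = 'i'
  'r' (pos 17) + 8 = pos 25 = 'z'
  'e' (pos 4) + 8 = pos 12 = 'm'
Result: sgrizm

sgrizm


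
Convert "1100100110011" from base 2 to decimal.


Input: "1100100110011" in base 2
Positional expansion:
  Digit '1' (value 1) x 2^12 = 4096
  Digit '1' (value 1) x 2^11 = 2048
  Digit '0' (value 0) x 2^10 = 0
  Digit '0' (value 0) x 2^9 = 0
  Digit '1' (value 1) x 2^8 = 256
  Digit '0' (value 0) x 2^7 = 0
  Digit '0' (value 0) x 2^6 = 0
  Digit '1' (value 1) x 2^5 = 32
  Digit '1' (value 1) x 2^4 = 16
  Digit '0' (value 0) x 2^3 = 0
  Digit '0' (value 0) x 2^2 = 0
  Digit '1' (value 1) x 2^1 = 2
  Digit '1' (value 1) x 2^0 = 1
Sum = 6451

6451


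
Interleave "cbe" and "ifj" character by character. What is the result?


Interleaving "cbe" and "ifj":
  Position 0: 'c' from first, 'i' from second => "ci"
  Position 1: 'b' from first, 'f' from second => "bf"
  Position 2: 'e' from first, 'j' from second => "ej"
Result: cibfej

cibfej


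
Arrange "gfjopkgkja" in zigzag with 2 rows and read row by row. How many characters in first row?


Zigzag "gfjopkgkja" into 2 rows:
Placing characters:
  'g' => row 0
  'f' => row 1
  'j' => row 0
  'o' => row 1
  'p' => row 0
  'k' => row 1
  'g' => row 0
  'k' => row 1
  'j' => row 0
  'a' => row 1
Rows:
  Row 0: "gjpgj"
  Row 1: "fokka"
First row length: 5

5


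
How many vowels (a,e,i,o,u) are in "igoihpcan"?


Input: igoihpcan
Checking each character:
  'i' at position 0: vowel (running total: 1)
  'g' at position 1: consonant
  'o' at position 2: vowel (running total: 2)
  'i' at position 3: vowel (running total: 3)
  'h' at position 4: consonant
  'p' at position 5: consonant
  'c' at position 6: consonant
  'a' at position 7: vowel (running total: 4)
  'n' at position 8: consonant
Total vowels: 4

4


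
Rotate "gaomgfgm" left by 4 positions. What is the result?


Input: "gaomgfgm", rotate left by 4
First 4 characters: "gaom"
Remaining characters: "gfgm"
Concatenate remaining + first: "gfgm" + "gaom" = "gfgmgaom"

gfgmgaom


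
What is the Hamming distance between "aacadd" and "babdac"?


Comparing "aacadd" and "babdac" position by position:
  Position 0: 'a' vs 'b' => differ
  Position 1: 'a' vs 'a' => same
  Position 2: 'c' vs 'b' => differ
  Position 3: 'a' vs 'd' => differ
  Position 4: 'd' vs 'a' => differ
  Position 5: 'd' vs 'c' => differ
Total differences (Hamming distance): 5

5


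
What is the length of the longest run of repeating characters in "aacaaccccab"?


Input: "aacaaccccab"
Scanning for longest run:
  Position 1 ('a'): continues run of 'a', length=2
  Position 2 ('c'): new char, reset run to 1
  Position 3 ('a'): new char, reset run to 1
  Position 4 ('a'): continues run of 'a', length=2
  Position 5 ('c'): new char, reset run to 1
  Position 6 ('c'): continues run of 'c', length=2
  Position 7 ('c'): continues run of 'c', length=3
  Position 8 ('c'): continues run of 'c', length=4
  Position 9 ('a'): new char, reset run to 1
  Position 10 ('b'): new char, reset run to 1
Longest run: 'c' with length 4

4


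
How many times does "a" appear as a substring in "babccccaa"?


Searching for "a" in "babccccaa"
Scanning each position:
  Position 0: "b" => no
  Position 1: "a" => MATCH
  Position 2: "b" => no
  Position 3: "c" => no
  Position 4: "c" => no
  Position 5: "c" => no
  Position 6: "c" => no
  Position 7: "a" => MATCH
  Position 8: "a" => MATCH
Total occurrences: 3

3


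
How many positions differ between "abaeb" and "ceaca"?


Comparing "abaeb" and "ceaca" position by position:
  Position 0: 'a' vs 'c' => DIFFER
  Position 1: 'b' vs 'e' => DIFFER
  Position 2: 'a' vs 'a' => same
  Position 3: 'e' vs 'c' => DIFFER
  Position 4: 'b' vs 'a' => DIFFER
Positions that differ: 4

4


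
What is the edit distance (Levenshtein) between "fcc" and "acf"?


Computing edit distance: "fcc" -> "acf"
DP table:
           a    c    f
      0    1    2    3
  f   1    1    2    2
  c   2    2    1    2
  c   3    3    2    2
Edit distance = dp[3][3] = 2

2


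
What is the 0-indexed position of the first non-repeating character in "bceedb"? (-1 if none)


Input: bceedb
Character frequencies:
  'b': 2
  'c': 1
  'd': 1
  'e': 2
Scanning left to right for freq == 1:
  Position 0 ('b'): freq=2, skip
  Position 1 ('c'): unique! => answer = 1

1


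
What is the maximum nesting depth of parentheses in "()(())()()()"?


Input: "()(())()()()"
Tracking depth:
  Position 0 '(': depth becomes 1
  Position 1 ')': depth becomes 0
  Position 2 '(': depth becomes 1
  Position 3 '(': depth becomes 2
  Position 4 ')': depth becomes 1
  Position 5 ')': depth becomes 0
  Position 6 '(': depth becomes 1
  Position 7 ')': depth becomes 0
  Position 8 '(': depth becomes 1
  Position 9 ')': depth becomes 0
  Position 10 '(': depth becomes 1
  Position 11 ')': depth becomes 0
Maximum depth reached: 2

2


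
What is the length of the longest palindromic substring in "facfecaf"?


Input: "facfecaf"
Checking substrings for palindromes:
  No multi-char palindromic substrings found
Longest palindromic substring: "f" with length 1

1


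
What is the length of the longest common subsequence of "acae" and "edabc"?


LCS of "acae" and "edabc"
DP table:
           e    d    a    b    c
      0    0    0    0    0    0
  a   0    0    0    1    1    1
  c   0    0    0    1    1    2
  a   0    0    0    1    1    2
  e   0    1    1    1    1    2
LCS length = dp[4][5] = 2

2


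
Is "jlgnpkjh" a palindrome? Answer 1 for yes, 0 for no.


Input: jlgnpkjh
Reversed: hjkpnglj
  Compare pos 0 ('j') with pos 7 ('h'): MISMATCH
  Compare pos 1 ('l') with pos 6 ('j'): MISMATCH
  Compare pos 2 ('g') with pos 5 ('k'): MISMATCH
  Compare pos 3 ('n') with pos 4 ('p'): MISMATCH
Result: not a palindrome

0


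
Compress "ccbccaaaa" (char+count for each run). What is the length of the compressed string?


Input: ccbccaaaa
Runs:
  'c' x 2 => "c2"
  'b' x 1 => "b1"
  'c' x 2 => "c2"
  'a' x 4 => "a4"
Compressed: "c2b1c2a4"
Compressed length: 8

8


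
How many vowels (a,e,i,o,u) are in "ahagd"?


Input: ahagd
Checking each character:
  'a' at position 0: vowel (running total: 1)
  'h' at position 1: consonant
  'a' at position 2: vowel (running total: 2)
  'g' at position 3: consonant
  'd' at position 4: consonant
Total vowels: 2

2


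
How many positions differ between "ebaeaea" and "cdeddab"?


Comparing "ebaeaea" and "cdeddab" position by position:
  Position 0: 'e' vs 'c' => DIFFER
  Position 1: 'b' vs 'd' => DIFFER
  Position 2: 'a' vs 'e' => DIFFER
  Position 3: 'e' vs 'd' => DIFFER
  Position 4: 'a' vs 'd' => DIFFER
  Position 5: 'e' vs 'a' => DIFFER
  Position 6: 'a' vs 'b' => DIFFER
Positions that differ: 7

7


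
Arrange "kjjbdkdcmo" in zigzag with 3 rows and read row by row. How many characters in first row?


Zigzag "kjjbdkdcmo" into 3 rows:
Placing characters:
  'k' => row 0
  'j' => row 1
  'j' => row 2
  'b' => row 1
  'd' => row 0
  'k' => row 1
  'd' => row 2
  'c' => row 1
  'm' => row 0
  'o' => row 1
Rows:
  Row 0: "kdm"
  Row 1: "jbkco"
  Row 2: "jd"
First row length: 3

3


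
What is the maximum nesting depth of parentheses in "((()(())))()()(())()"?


Input: "((()(())))()()(())()"
Tracking depth:
  Position 0 '(': depth becomes 1
  Position 1 '(': depth becomes 2
  Position 2 '(': depth becomes 3
  Position 3 ')': depth becomes 2
  Position 4 '(': depth becomes 3
  Position 5 '(': depth becomes 4
  Position 6 ')': depth becomes 3
  Position 7 ')': depth becomes 2
  Position 8 ')': depth becomes 1
  Position 9 ')': depth becomes 0
  Position 10 '(': depth becomes 1
  Position 11 ')': depth becomes 0
  Position 12 '(': depth becomes 1
  Position 13 ')': depth becomes 0
  Position 14 '(': depth becomes 1
  Position 15 '(': depth becomes 2
  Position 16 ')': depth becomes 1
  Position 17 ')': depth becomes 0
  Position 18 '(': depth becomes 1
  Position 19 ')': depth becomes 0
Maximum depth reached: 4

4


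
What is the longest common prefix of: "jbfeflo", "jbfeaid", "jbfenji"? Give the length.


Words: jbfeflo, jbfeaid, jbfenji
  Position 0: all 'j' => match
  Position 1: all 'b' => match
  Position 2: all 'f' => match
  Position 3: all 'e' => match
  Position 4: ('f', 'a', 'n') => mismatch, stop
LCP = "jbfe" (length 4)

4


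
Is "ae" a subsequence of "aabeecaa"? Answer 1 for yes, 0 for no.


Check if "ae" is a subsequence of "aabeecaa"
Greedy scan:
  Position 0 ('a'): matches sub[0] = 'a'
  Position 1 ('a'): no match needed
  Position 2 ('b'): no match needed
  Position 3 ('e'): matches sub[1] = 'e'
  Position 4 ('e'): no match needed
  Position 5 ('c'): no match needed
  Position 6 ('a'): no match needed
  Position 7 ('a'): no match needed
All 2 characters matched => is a subsequence

1


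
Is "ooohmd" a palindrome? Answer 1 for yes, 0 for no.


Input: ooohmd
Reversed: dmhooo
  Compare pos 0 ('o') with pos 5 ('d'): MISMATCH
  Compare pos 1 ('o') with pos 4 ('m'): MISMATCH
  Compare pos 2 ('o') with pos 3 ('h'): MISMATCH
Result: not a palindrome

0


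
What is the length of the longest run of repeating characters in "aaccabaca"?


Input: "aaccabaca"
Scanning for longest run:
  Position 1 ('a'): continues run of 'a', length=2
  Position 2 ('c'): new char, reset run to 1
  Position 3 ('c'): continues run of 'c', length=2
  Position 4 ('a'): new char, reset run to 1
  Position 5 ('b'): new char, reset run to 1
  Position 6 ('a'): new char, reset run to 1
  Position 7 ('c'): new char, reset run to 1
  Position 8 ('a'): new char, reset run to 1
Longest run: 'a' with length 2

2


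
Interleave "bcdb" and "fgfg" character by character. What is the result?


Interleaving "bcdb" and "fgfg":
  Position 0: 'b' from first, 'f' from second => "bf"
  Position 1: 'c' from first, 'g' from second => "cg"
  Position 2: 'd' from first, 'f' from second => "df"
  Position 3: 'b' from first, 'g' from second => "bg"
Result: bfcgdfbg

bfcgdfbg


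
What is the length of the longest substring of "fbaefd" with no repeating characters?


Input: "fbaefd"
Sliding window (track last position of each char):
  Position 0 ('f'): window [0,0] length 1 -- new best
  Position 1 ('b'): window [0,1] length 2 -- new best
  Position 2 ('a'): window [0,2] length 3 -- new best
  Position 3 ('e'): window [0,3] length 4 -- new best
  Position 4 ('f'): repeat (last at 0), move window start to 1
  Position 4 ('f'): window [1,4] length 4
  Position 5 ('d'): window [1,5] length 5 -- new best
Longest substring with no repeats: "baefd" with length 5

5


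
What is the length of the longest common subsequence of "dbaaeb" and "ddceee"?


LCS of "dbaaeb" and "ddceee"
DP table:
           d    d    c    e    e    e
      0    0    0    0    0    0    0
  d   0    1    1    1    1    1    1
  b   0    1    1    1    1    1    1
  a   0    1    1    1    1    1    1
  a   0    1    1    1    1    1    1
  e   0    1    1    1    2    2    2
  b   0    1    1    1    2    2    2
LCS length = dp[6][6] = 2

2


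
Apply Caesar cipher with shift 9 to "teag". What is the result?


Caesar cipher: shift "teag" by 9
  't' (pos 19) + 9 = pos 2 = 'c'
  'e' (pos 4) + 9 = pos 13 = 'n'
  'a' (pos 0) + 9 = pos 9 = 'j'
  'g' (pos 6) + 9 = pos 15 = 'p'
Result: cnjp

cnjp


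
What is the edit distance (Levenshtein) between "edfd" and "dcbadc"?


Computing edit distance: "edfd" -> "dcbadc"
DP table:
           d    c    b    a    d    c
      0    1    2    3    4    5    6
  e   1    1    2    3    4    5    6
  d   2    1    2    3    4    4    5
  f   3    2    2    3    4    5    5
  d   4    3    3    3    4    4    5
Edit distance = dp[4][6] = 5

5


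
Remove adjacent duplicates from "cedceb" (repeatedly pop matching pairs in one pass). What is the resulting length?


Input: cedceb
Stack-based adjacent duplicate removal:
  Read 'c': push. Stack: c
  Read 'e': push. Stack: ce
  Read 'd': push. Stack: ced
  Read 'c': push. Stack: cedc
  Read 'e': push. Stack: cedce
  Read 'b': push. Stack: cedceb
Final stack: "cedceb" (length 6)

6


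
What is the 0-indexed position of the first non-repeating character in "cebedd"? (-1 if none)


Input: cebedd
Character frequencies:
  'b': 1
  'c': 1
  'd': 2
  'e': 2
Scanning left to right for freq == 1:
  Position 0 ('c'): unique! => answer = 0

0


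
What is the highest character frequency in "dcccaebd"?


Input: dcccaebd
Character counts:
  'a': 1
  'b': 1
  'c': 3
  'd': 2
  'e': 1
Maximum frequency: 3

3


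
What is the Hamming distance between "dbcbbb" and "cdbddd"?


Comparing "dbcbbb" and "cdbddd" position by position:
  Position 0: 'd' vs 'c' => differ
  Position 1: 'b' vs 'd' => differ
  Position 2: 'c' vs 'b' => differ
  Position 3: 'b' vs 'd' => differ
  Position 4: 'b' vs 'd' => differ
  Position 5: 'b' vs 'd' => differ
Total differences (Hamming distance): 6

6


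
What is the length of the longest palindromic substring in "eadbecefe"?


Input: "eadbecefe"
Checking substrings for palindromes:
  [4:7] "ece" (len 3) => palindrome
  [6:9] "efe" (len 3) => palindrome
Longest palindromic substring: "ece" with length 3

3


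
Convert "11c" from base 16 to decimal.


Input: "11c" in base 16
Positional expansion:
  Digit '1' (value 1) x 16^2 = 256
  Digit '1' (value 1) x 16^1 = 16
  Digit 'c' (value 12) x 16^0 = 12
Sum = 284

284


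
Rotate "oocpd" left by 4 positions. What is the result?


Input: "oocpd", rotate left by 4
First 4 characters: "oocp"
Remaining characters: "d"
Concatenate remaining + first: "d" + "oocp" = "doocp"

doocp


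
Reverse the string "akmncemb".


Input: akmncemb
Reading characters right to left:
  Position 7: 'b'
  Position 6: 'm'
  Position 5: 'e'
  Position 4: 'c'
  Position 3: 'n'
  Position 2: 'm'
  Position 1: 'k'
  Position 0: 'a'
Reversed: bmecnmka

bmecnmka


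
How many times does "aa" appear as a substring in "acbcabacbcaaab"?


Searching for "aa" in "acbcabacbcaaab"
Scanning each position:
  Position 0: "ac" => no
  Position 1: "cb" => no
  Position 2: "bc" => no
  Position 3: "ca" => no
  Position 4: "ab" => no
  Position 5: "ba" => no
  Position 6: "ac" => no
  Position 7: "cb" => no
  Position 8: "bc" => no
  Position 9: "ca" => no
  Position 10: "aa" => MATCH
  Position 11: "aa" => MATCH
  Position 12: "ab" => no
Total occurrences: 2

2


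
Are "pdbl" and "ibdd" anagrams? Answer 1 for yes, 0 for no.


Strings: "pdbl", "ibdd"
Sorted first:  bdlp
Sorted second: bddi
Differ at position 2: 'l' vs 'd' => not anagrams

0


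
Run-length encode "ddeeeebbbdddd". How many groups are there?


Input: ddeeeebbbdddd
Scanning for consecutive runs:
  Group 1: 'd' x 2 (positions 0-1)
  Group 2: 'e' x 4 (positions 2-5)
  Group 3: 'b' x 3 (positions 6-8)
  Group 4: 'd' x 4 (positions 9-12)
Total groups: 4

4


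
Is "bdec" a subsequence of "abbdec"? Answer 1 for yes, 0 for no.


Check if "bdec" is a subsequence of "abbdec"
Greedy scan:
  Position 0 ('a'): no match needed
  Position 1 ('b'): matches sub[0] = 'b'
  Position 2 ('b'): no match needed
  Position 3 ('d'): matches sub[1] = 'd'
  Position 4 ('e'): matches sub[2] = 'e'
  Position 5 ('c'): matches sub[3] = 'c'
All 4 characters matched => is a subsequence

1


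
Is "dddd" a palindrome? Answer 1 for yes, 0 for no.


Input: dddd
Reversed: dddd
  Compare pos 0 ('d') with pos 3 ('d'): match
  Compare pos 1 ('d') with pos 2 ('d'): match
Result: palindrome

1


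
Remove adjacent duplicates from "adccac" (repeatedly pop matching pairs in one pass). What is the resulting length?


Input: adccac
Stack-based adjacent duplicate removal:
  Read 'a': push. Stack: a
  Read 'd': push. Stack: ad
  Read 'c': push. Stack: adc
  Read 'c': matches stack top 'c' => pop. Stack: ad
  Read 'a': push. Stack: ada
  Read 'c': push. Stack: adac
Final stack: "adac" (length 4)

4


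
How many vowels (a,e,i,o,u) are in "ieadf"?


Input: ieadf
Checking each character:
  'i' at position 0: vowel (running total: 1)
  'e' at position 1: vowel (running total: 2)
  'a' at position 2: vowel (running total: 3)
  'd' at position 3: consonant
  'f' at position 4: consonant
Total vowels: 3

3


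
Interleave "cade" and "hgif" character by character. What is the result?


Interleaving "cade" and "hgif":
  Position 0: 'c' from first, 'h' from second => "ch"
  Position 1: 'a' from first, 'g' from second => "ag"
  Position 2: 'd' from first, 'i' from second => "di"
  Position 3: 'e' from first, 'f' from second => "ef"
Result: chagdief

chagdief


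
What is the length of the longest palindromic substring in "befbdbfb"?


Input: "befbdbfb"
Checking substrings for palindromes:
  [2:7] "fbdbf" (len 5) => palindrome
  [3:6] "bdb" (len 3) => palindrome
  [5:8] "bfb" (len 3) => palindrome
Longest palindromic substring: "fbdbf" with length 5

5


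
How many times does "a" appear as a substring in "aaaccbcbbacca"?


Searching for "a" in "aaaccbcbbacca"
Scanning each position:
  Position 0: "a" => MATCH
  Position 1: "a" => MATCH
  Position 2: "a" => MATCH
  Position 3: "c" => no
  Position 4: "c" => no
  Position 5: "b" => no
  Position 6: "c" => no
  Position 7: "b" => no
  Position 8: "b" => no
  Position 9: "a" => MATCH
  Position 10: "c" => no
  Position 11: "c" => no
  Position 12: "a" => MATCH
Total occurrences: 5

5


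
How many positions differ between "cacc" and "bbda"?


Comparing "cacc" and "bbda" position by position:
  Position 0: 'c' vs 'b' => DIFFER
  Position 1: 'a' vs 'b' => DIFFER
  Position 2: 'c' vs 'd' => DIFFER
  Position 3: 'c' vs 'a' => DIFFER
Positions that differ: 4

4


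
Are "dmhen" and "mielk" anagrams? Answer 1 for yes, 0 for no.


Strings: "dmhen", "mielk"
Sorted first:  dehmn
Sorted second: eiklm
Differ at position 0: 'd' vs 'e' => not anagrams

0


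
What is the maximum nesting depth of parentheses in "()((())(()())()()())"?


Input: "()((())(()())()()())"
Tracking depth:
  Position 0 '(': depth becomes 1
  Position 1 ')': depth becomes 0
  Position 2 '(': depth becomes 1
  Position 3 '(': depth becomes 2
  Position 4 '(': depth becomes 3
  Position 5 ')': depth becomes 2
  Position 6 ')': depth becomes 1
  Position 7 '(': depth becomes 2
  Position 8 '(': depth becomes 3
  Position 9 ')': depth becomes 2
  Position 10 '(': depth becomes 3
  Position 11 ')': depth becomes 2
  Position 12 ')': depth becomes 1
  Position 13 '(': depth becomes 2
  Position 14 ')': depth becomes 1
  Position 15 '(': depth becomes 2
  Position 16 ')': depth becomes 1
  Position 17 '(': depth becomes 2
  Position 18 ')': depth becomes 1
  Position 19 ')': depth becomes 0
Maximum depth reached: 3

3


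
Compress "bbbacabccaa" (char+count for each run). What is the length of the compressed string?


Input: bbbacabccaa
Runs:
  'b' x 3 => "b3"
  'a' x 1 => "a1"
  'c' x 1 => "c1"
  'a' x 1 => "a1"
  'b' x 1 => "b1"
  'c' x 2 => "c2"
  'a' x 2 => "a2"
Compressed: "b3a1c1a1b1c2a2"
Compressed length: 14

14


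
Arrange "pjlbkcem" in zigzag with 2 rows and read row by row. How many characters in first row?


Zigzag "pjlbkcem" into 2 rows:
Placing characters:
  'p' => row 0
  'j' => row 1
  'l' => row 0
  'b' => row 1
  'k' => row 0
  'c' => row 1
  'e' => row 0
  'm' => row 1
Rows:
  Row 0: "plke"
  Row 1: "jbcm"
First row length: 4

4


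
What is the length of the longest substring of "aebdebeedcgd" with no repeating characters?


Input: "aebdebeedcgd"
Sliding window (track last position of each char):
  Position 0 ('a'): window [0,0] length 1 -- new best
  Position 1 ('e'): window [0,1] length 2 -- new best
  Position 2 ('b'): window [0,2] length 3 -- new best
  Position 3 ('d'): window [0,3] length 4 -- new best
  Position 4 ('e'): repeat (last at 1), move window start to 2
  Position 4 ('e'): window [2,4] length 3
  Position 5 ('b'): repeat (last at 2), move window start to 3
  Position 5 ('b'): window [3,5] length 3
  Position 6 ('e'): repeat (last at 4), move window start to 5
  Position 6 ('e'): window [5,6] length 2
  Position 7 ('e'): repeat (last at 6), move window start to 7
  Position 7 ('e'): window [7,7] length 1
  Position 8 ('d'): window [7,8] length 2
  Position 9 ('c'): window [7,9] length 3
  Position 10 ('g'): window [7,10] length 4
  Position 11 ('d'): repeat (last at 8), move window start to 9
  Position 11 ('d'): window [9,11] length 3
Longest substring with no repeats: "aebd" with length 4

4


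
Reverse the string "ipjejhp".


Input: ipjejhp
Reading characters right to left:
  Position 6: 'p'
  Position 5: 'h'
  Position 4: 'j'
  Position 3: 'e'
  Position 2: 'j'
  Position 1: 'p'
  Position 0: 'i'
Reversed: phjejpi

phjejpi


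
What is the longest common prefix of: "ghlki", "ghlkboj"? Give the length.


Words: ghlki, ghlkboj
  Position 0: all 'g' => match
  Position 1: all 'h' => match
  Position 2: all 'l' => match
  Position 3: all 'k' => match
  Position 4: ('i', 'b') => mismatch, stop
LCP = "ghlk" (length 4)

4


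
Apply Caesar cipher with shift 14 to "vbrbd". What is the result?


Caesar cipher: shift "vbrbd" by 14
  'v' (pos 21) + 14 = pos 9 = 'j'
  'b' (pos 1) + 14 = pos 15 = 'p'
  'r' (pos 17) + 14 = pos 5 = 'f'
  'b' (pos 1) + 14 = pos 15 = 'p'
  'd' (pos 3) + 14 = pos 17 = 'r'
Result: jpfpr

jpfpr


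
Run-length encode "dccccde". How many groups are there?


Input: dccccde
Scanning for consecutive runs:
  Group 1: 'd' x 1 (positions 0-0)
  Group 2: 'c' x 4 (positions 1-4)
  Group 3: 'd' x 1 (positions 5-5)
  Group 4: 'e' x 1 (positions 6-6)
Total groups: 4

4


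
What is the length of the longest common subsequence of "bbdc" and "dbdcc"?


LCS of "bbdc" and "dbdcc"
DP table:
           d    b    d    c    c
      0    0    0    0    0    0
  b   0    0    1    1    1    1
  b   0    0    1    1    1    1
  d   0    1    1    2    2    2
  c   0    1    1    2    3    3
LCS length = dp[4][5] = 3

3


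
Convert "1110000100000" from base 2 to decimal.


Input: "1110000100000" in base 2
Positional expansion:
  Digit '1' (value 1) x 2^12 = 4096
  Digit '1' (value 1) x 2^11 = 2048
  Digit '1' (value 1) x 2^10 = 1024
  Digit '0' (value 0) x 2^9 = 0
  Digit '0' (value 0) x 2^8 = 0
  Digit '0' (value 0) x 2^7 = 0
  Digit '0' (value 0) x 2^6 = 0
  Digit '1' (value 1) x 2^5 = 32
  Digit '0' (value 0) x 2^4 = 0
  Digit '0' (value 0) x 2^3 = 0
  Digit '0' (value 0) x 2^2 = 0
  Digit '0' (value 0) x 2^1 = 0
  Digit '0' (value 0) x 2^0 = 0
Sum = 7200

7200


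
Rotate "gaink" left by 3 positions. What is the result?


Input: "gaink", rotate left by 3
First 3 characters: "gai"
Remaining characters: "nk"
Concatenate remaining + first: "nk" + "gai" = "nkgai"

nkgai


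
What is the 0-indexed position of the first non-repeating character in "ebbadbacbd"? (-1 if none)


Input: ebbadbacbd
Character frequencies:
  'a': 2
  'b': 4
  'c': 1
  'd': 2
  'e': 1
Scanning left to right for freq == 1:
  Position 0 ('e'): unique! => answer = 0

0


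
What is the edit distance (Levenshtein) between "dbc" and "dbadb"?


Computing edit distance: "dbc" -> "dbadb"
DP table:
           d    b    a    d    b
      0    1    2    3    4    5
  d   1    0    1    2    3    4
  b   2    1    0    1    2    3
  c   3    2    1    1    2    3
Edit distance = dp[3][5] = 3

3


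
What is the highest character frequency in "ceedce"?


Input: ceedce
Character counts:
  'c': 2
  'd': 1
  'e': 3
Maximum frequency: 3

3


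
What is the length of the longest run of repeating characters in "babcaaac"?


Input: "babcaaac"
Scanning for longest run:
  Position 1 ('a'): new char, reset run to 1
  Position 2 ('b'): new char, reset run to 1
  Position 3 ('c'): new char, reset run to 1
  Position 4 ('a'): new char, reset run to 1
  Position 5 ('a'): continues run of 'a', length=2
  Position 6 ('a'): continues run of 'a', length=3
  Position 7 ('c'): new char, reset run to 1
Longest run: 'a' with length 3

3


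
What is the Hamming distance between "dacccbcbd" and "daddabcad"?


Comparing "dacccbcbd" and "daddabcad" position by position:
  Position 0: 'd' vs 'd' => same
  Position 1: 'a' vs 'a' => same
  Position 2: 'c' vs 'd' => differ
  Position 3: 'c' vs 'd' => differ
  Position 4: 'c' vs 'a' => differ
  Position 5: 'b' vs 'b' => same
  Position 6: 'c' vs 'c' => same
  Position 7: 'b' vs 'a' => differ
  Position 8: 'd' vs 'd' => same
Total differences (Hamming distance): 4

4


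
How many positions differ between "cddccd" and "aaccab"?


Comparing "cddccd" and "aaccab" position by position:
  Position 0: 'c' vs 'a' => DIFFER
  Position 1: 'd' vs 'a' => DIFFER
  Position 2: 'd' vs 'c' => DIFFER
  Position 3: 'c' vs 'c' => same
  Position 4: 'c' vs 'a' => DIFFER
  Position 5: 'd' vs 'b' => DIFFER
Positions that differ: 5

5


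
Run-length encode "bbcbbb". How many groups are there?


Input: bbcbbb
Scanning for consecutive runs:
  Group 1: 'b' x 2 (positions 0-1)
  Group 2: 'c' x 1 (positions 2-2)
  Group 3: 'b' x 3 (positions 3-5)
Total groups: 3

3


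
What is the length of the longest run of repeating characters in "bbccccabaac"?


Input: "bbccccabaac"
Scanning for longest run:
  Position 1 ('b'): continues run of 'b', length=2
  Position 2 ('c'): new char, reset run to 1
  Position 3 ('c'): continues run of 'c', length=2
  Position 4 ('c'): continues run of 'c', length=3
  Position 5 ('c'): continues run of 'c', length=4
  Position 6 ('a'): new char, reset run to 1
  Position 7 ('b'): new char, reset run to 1
  Position 8 ('a'): new char, reset run to 1
  Position 9 ('a'): continues run of 'a', length=2
  Position 10 ('c'): new char, reset run to 1
Longest run: 'c' with length 4

4


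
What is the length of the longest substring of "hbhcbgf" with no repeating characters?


Input: "hbhcbgf"
Sliding window (track last position of each char):
  Position 0 ('h'): window [0,0] length 1 -- new best
  Position 1 ('b'): window [0,1] length 2 -- new best
  Position 2 ('h'): repeat (last at 0), move window start to 1
  Position 2 ('h'): window [1,2] length 2
  Position 3 ('c'): window [1,3] length 3 -- new best
  Position 4 ('b'): repeat (last at 1), move window start to 2
  Position 4 ('b'): window [2,4] length 3
  Position 5 ('g'): window [2,5] length 4 -- new best
  Position 6 ('f'): window [2,6] length 5 -- new best
Longest substring with no repeats: "hcbgf" with length 5

5


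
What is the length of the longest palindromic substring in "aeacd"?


Input: "aeacd"
Checking substrings for palindromes:
  [0:3] "aea" (len 3) => palindrome
Longest palindromic substring: "aea" with length 3

3


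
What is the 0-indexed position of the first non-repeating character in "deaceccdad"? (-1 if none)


Input: deaceccdad
Character frequencies:
  'a': 2
  'c': 3
  'd': 3
  'e': 2
Scanning left to right for freq == 1:
  Position 0 ('d'): freq=3, skip
  Position 1 ('e'): freq=2, skip
  Position 2 ('a'): freq=2, skip
  Position 3 ('c'): freq=3, skip
  Position 4 ('e'): freq=2, skip
  Position 5 ('c'): freq=3, skip
  Position 6 ('c'): freq=3, skip
  Position 7 ('d'): freq=3, skip
  Position 8 ('a'): freq=2, skip
  Position 9 ('d'): freq=3, skip
  No unique character found => answer = -1

-1


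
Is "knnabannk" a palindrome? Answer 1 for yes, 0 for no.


Input: knnabannk
Reversed: knnabannk
  Compare pos 0 ('k') with pos 8 ('k'): match
  Compare pos 1 ('n') with pos 7 ('n'): match
  Compare pos 2 ('n') with pos 6 ('n'): match
  Compare pos 3 ('a') with pos 5 ('a'): match
Result: palindrome

1


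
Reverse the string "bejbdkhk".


Input: bejbdkhk
Reading characters right to left:
  Position 7: 'k'
  Position 6: 'h'
  Position 5: 'k'
  Position 4: 'd'
  Position 3: 'b'
  Position 2: 'j'
  Position 1: 'e'
  Position 0: 'b'
Reversed: khkdbjeb

khkdbjeb


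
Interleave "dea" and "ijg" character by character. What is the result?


Interleaving "dea" and "ijg":
  Position 0: 'd' from first, 'i' from second => "di"
  Position 1: 'e' from first, 'j' from second => "ej"
  Position 2: 'a' from first, 'g' from second => "ag"
Result: diejag

diejag


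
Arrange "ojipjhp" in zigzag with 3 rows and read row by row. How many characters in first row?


Zigzag "ojipjhp" into 3 rows:
Placing characters:
  'o' => row 0
  'j' => row 1
  'i' => row 2
  'p' => row 1
  'j' => row 0
  'h' => row 1
  'p' => row 2
Rows:
  Row 0: "oj"
  Row 1: "jph"
  Row 2: "ip"
First row length: 2

2


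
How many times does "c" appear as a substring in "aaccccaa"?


Searching for "c" in "aaccccaa"
Scanning each position:
  Position 0: "a" => no
  Position 1: "a" => no
  Position 2: "c" => MATCH
  Position 3: "c" => MATCH
  Position 4: "c" => MATCH
  Position 5: "c" => MATCH
  Position 6: "a" => no
  Position 7: "a" => no
Total occurrences: 4

4


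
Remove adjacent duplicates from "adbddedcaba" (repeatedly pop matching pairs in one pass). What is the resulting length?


Input: adbddedcaba
Stack-based adjacent duplicate removal:
  Read 'a': push. Stack: a
  Read 'd': push. Stack: ad
  Read 'b': push. Stack: adb
  Read 'd': push. Stack: adbd
  Read 'd': matches stack top 'd' => pop. Stack: adb
  Read 'e': push. Stack: adbe
  Read 'd': push. Stack: adbed
  Read 'c': push. Stack: adbedc
  Read 'a': push. Stack: adbedca
  Read 'b': push. Stack: adbedcab
  Read 'a': push. Stack: adbedcaba
Final stack: "adbedcaba" (length 9)

9


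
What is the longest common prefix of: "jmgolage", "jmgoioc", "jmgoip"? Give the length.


Words: jmgolage, jmgoioc, jmgoip
  Position 0: all 'j' => match
  Position 1: all 'm' => match
  Position 2: all 'g' => match
  Position 3: all 'o' => match
  Position 4: ('l', 'i', 'i') => mismatch, stop
LCP = "jmgo" (length 4)

4


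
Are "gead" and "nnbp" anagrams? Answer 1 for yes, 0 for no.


Strings: "gead", "nnbp"
Sorted first:  adeg
Sorted second: bnnp
Differ at position 0: 'a' vs 'b' => not anagrams

0


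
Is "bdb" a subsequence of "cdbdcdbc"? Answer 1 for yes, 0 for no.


Check if "bdb" is a subsequence of "cdbdcdbc"
Greedy scan:
  Position 0 ('c'): no match needed
  Position 1 ('d'): no match needed
  Position 2 ('b'): matches sub[0] = 'b'
  Position 3 ('d'): matches sub[1] = 'd'
  Position 4 ('c'): no match needed
  Position 5 ('d'): no match needed
  Position 6 ('b'): matches sub[2] = 'b'
  Position 7 ('c'): no match needed
All 3 characters matched => is a subsequence

1


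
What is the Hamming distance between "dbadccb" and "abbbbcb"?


Comparing "dbadccb" and "abbbbcb" position by position:
  Position 0: 'd' vs 'a' => differ
  Position 1: 'b' vs 'b' => same
  Position 2: 'a' vs 'b' => differ
  Position 3: 'd' vs 'b' => differ
  Position 4: 'c' vs 'b' => differ
  Position 5: 'c' vs 'c' => same
  Position 6: 'b' vs 'b' => same
Total differences (Hamming distance): 4

4


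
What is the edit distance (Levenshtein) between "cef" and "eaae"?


Computing edit distance: "cef" -> "eaae"
DP table:
           e    a    a    e
      0    1    2    3    4
  c   1    1    2    3    4
  e   2    1    2    3    3
  f   3    2    2    3    4
Edit distance = dp[3][4] = 4

4


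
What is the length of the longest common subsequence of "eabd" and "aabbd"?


LCS of "eabd" and "aabbd"
DP table:
           a    a    b    b    d
      0    0    0    0    0    0
  e   0    0    0    0    0    0
  a   0    1    1    1    1    1
  b   0    1    1    2    2    2
  d   0    1    1    2    2    3
LCS length = dp[4][5] = 3

3


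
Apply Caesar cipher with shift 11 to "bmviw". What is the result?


Caesar cipher: shift "bmviw" by 11
  'b' (pos 1) + 11 = pos 12 = 'm'
  'm' (pos 12) + 11 = pos 23 = 'x'
  'v' (pos 21) + 11 = pos 6 = 'g'
  'i' (pos 8) + 11 = pos 19 = 't'
  'w' (pos 22) + 11 = pos 7 = 'h'
Result: mxgth

mxgth


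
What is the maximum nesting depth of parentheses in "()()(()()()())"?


Input: "()()(()()()())"
Tracking depth:
  Position 0 '(': depth becomes 1
  Position 1 ')': depth becomes 0
  Position 2 '(': depth becomes 1
  Position 3 ')': depth becomes 0
  Position 4 '(': depth becomes 1
  Position 5 '(': depth becomes 2
  Position 6 ')': depth becomes 1
  Position 7 '(': depth becomes 2
  Position 8 ')': depth becomes 1
  Position 9 '(': depth becomes 2
  Position 10 ')': depth becomes 1
  Position 11 '(': depth becomes 2
  Position 12 ')': depth becomes 1
  Position 13 ')': depth becomes 0
Maximum depth reached: 2

2


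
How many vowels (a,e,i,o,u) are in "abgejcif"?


Input: abgejcif
Checking each character:
  'a' at position 0: vowel (running total: 1)
  'b' at position 1: consonant
  'g' at position 2: consonant
  'e' at position 3: vowel (running total: 2)
  'j' at position 4: consonant
  'c' at position 5: consonant
  'i' at position 6: vowel (running total: 3)
  'f' at position 7: consonant
Total vowels: 3

3
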